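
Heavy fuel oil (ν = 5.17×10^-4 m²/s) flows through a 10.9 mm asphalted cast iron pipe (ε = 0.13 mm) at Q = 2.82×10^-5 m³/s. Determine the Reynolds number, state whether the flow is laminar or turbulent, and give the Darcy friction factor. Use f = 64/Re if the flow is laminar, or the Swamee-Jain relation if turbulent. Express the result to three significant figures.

Re ≈ 6.37; laminar; f = 64/Re ≈ 10.0

V = 4Q/(πD²) = 0.3022 m/s
Re = VD/ν = 0.3022·0.0109/5.17×10^-4 = 6.37
Re < 2300 → laminar → f = 64/Re = 10.04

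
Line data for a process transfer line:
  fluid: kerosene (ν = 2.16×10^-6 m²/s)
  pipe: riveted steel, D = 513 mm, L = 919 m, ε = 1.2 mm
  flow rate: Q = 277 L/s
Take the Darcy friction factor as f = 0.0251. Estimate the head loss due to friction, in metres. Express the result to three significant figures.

h_f ≈ 4.12 m

V = 4Q/(πD²) = 4·0.277/(π·0.513²) = 1.340 m/s
h_f = f(L/D)V²/(2g) = 0.02510·(919/0.513)·1.340²/(2·9.81) = 4.116 m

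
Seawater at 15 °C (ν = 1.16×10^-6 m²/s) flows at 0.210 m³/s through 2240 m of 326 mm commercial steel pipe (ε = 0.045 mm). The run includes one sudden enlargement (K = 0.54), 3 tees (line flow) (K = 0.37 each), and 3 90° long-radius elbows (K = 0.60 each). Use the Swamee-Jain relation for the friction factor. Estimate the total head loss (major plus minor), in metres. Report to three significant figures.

V = 4Q/(πD²) = 2.516 m/s; V²/2g = 0.3226 m
Re = 7.07×10^5, ε/D = 1.38×10^-4 → f = 0.01442 (Swamee-Jain)
Major: h_f = f(L/D)·V²/2g = 0.01442·6871·0.3226 = 31.96 m
Minor: ΣK = 3.45; h_m = ΣK·V²/2g = 1.113 m
Total H_L = 31.96 + 1.113 = 33.07 m

H_L ≈ 33.1 m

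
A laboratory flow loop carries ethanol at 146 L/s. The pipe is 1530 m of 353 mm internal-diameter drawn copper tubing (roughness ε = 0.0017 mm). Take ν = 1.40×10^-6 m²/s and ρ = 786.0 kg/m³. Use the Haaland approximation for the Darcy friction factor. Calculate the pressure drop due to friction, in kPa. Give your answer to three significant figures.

V = 4Q/(πD²) = 4·0.146/(π·0.353²) = 1.492 m/s
Re = VD/ν = 1.492·0.353/1.40×10^-6 = 3.76×10^5 → turbulent
ε/D = 0.0017/353 = 4.82×10^-6
Haaland: f = 0.01380
h_f = f(L/D)V²/(2g) = 0.01380·(1530/0.353)·1.492²/(2·9.81) = 6.783 m
Δp = ρg·h_f = 786.0·9.81·6.783 = 52.30 kPa

Δp ≈ 52.3 kPa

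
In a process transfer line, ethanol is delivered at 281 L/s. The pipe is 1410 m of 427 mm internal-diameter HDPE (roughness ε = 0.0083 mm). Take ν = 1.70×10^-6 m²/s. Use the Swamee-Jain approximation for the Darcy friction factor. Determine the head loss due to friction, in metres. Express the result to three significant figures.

h_f ≈ 8.70 m

V = 4Q/(πD²) = 4·0.281/(π·0.427²) = 1.962 m/s
Re = VD/ν = 1.962·0.427/1.70×10^-6 = 4.93×10^5 → turbulent
ε/D = 0.0083/427 = 1.94×10^-5
Swamee-Jain: f = 0.01343
h_f = f(L/D)V²/(2g) = 0.01343·(1410/0.427)·1.962²/(2·9.81) = 8.703 m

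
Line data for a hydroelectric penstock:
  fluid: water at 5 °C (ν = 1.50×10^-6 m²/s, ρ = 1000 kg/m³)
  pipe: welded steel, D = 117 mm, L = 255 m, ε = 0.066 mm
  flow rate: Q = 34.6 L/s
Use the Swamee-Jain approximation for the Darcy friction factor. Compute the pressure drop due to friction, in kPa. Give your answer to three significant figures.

Δp ≈ 214 kPa

V = 4Q/(πD²) = 4·0.0346/(π·0.117²) = 3.218 m/s
Re = VD/ν = 3.218·0.117/1.50×10^-6 = 2.51×10^5 → turbulent
ε/D = 0.066/117 = 5.64×10^-4
Swamee-Jain: f = 0.01892
h_f = f(L/D)V²/(2g) = 0.01892·(255/0.117)·3.218²/(2·9.81) = 21.77 m
Δp = ρg·h_f = 1000·9.81·21.77 = 213.5 kPa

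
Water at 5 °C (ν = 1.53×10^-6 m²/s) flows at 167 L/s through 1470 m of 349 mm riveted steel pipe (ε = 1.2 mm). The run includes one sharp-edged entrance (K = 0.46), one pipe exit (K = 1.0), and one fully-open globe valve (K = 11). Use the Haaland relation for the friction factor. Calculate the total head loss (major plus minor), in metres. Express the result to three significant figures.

H_L ≈ 19.9 m

V = 4Q/(πD²) = 1.746 m/s; V²/2g = 0.1553 m
Re = 3.98×10^5, ε/D = 0.00344 → f = 0.02753 (Haaland)
Major: h_f = f(L/D)·V²/2g = 0.02753·4212·0.1553 = 18.01 m
Minor: ΣK = 12.5; h_m = ΣK·V²/2g = 1.935 m
Total H_L = 18.01 + 1.935 = 19.95 m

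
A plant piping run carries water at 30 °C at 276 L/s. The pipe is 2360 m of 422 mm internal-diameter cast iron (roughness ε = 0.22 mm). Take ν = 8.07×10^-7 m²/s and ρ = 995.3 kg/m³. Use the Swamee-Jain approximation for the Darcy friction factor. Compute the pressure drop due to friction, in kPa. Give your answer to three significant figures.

Δp ≈ 189 kPa

V = 4Q/(πD²) = 4·0.276/(π·0.422²) = 1.973 m/s
Re = VD/ν = 1.973·0.422/8.07×10^-7 = 1.03×10^6 → turbulent
ε/D = 0.22/422 = 5.21×10^-4
Swamee-Jain: f = 0.01743
h_f = f(L/D)V²/(2g) = 0.01743·(2360/0.422)·1.973²/(2·9.81) = 19.34 m
Δp = ρg·h_f = 995.3·9.81·19.34 = 188.9 kPa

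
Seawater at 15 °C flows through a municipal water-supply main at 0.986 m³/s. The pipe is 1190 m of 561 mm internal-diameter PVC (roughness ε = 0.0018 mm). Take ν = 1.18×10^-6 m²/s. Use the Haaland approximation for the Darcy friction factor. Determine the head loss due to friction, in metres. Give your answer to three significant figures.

V = 4Q/(πD²) = 4·0.986/(π·0.561²) = 3.989 m/s
Re = VD/ν = 3.989·0.561/1.18×10^-6 = 1.90×10^6 → turbulent
ε/D = 0.0018/561 = 3.21×10^-6
Haaland: f = 0.01052
h_f = f(L/D)V²/(2g) = 0.01052·(1190/0.561)·3.989²/(2·9.81) = 18.09 m

h_f ≈ 18.1 m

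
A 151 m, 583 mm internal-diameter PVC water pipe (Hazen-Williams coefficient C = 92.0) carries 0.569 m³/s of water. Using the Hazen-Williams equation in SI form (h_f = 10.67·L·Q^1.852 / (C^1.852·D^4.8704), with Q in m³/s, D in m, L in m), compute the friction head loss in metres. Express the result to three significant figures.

h_f ≈ 1.81 m

h_f = 10.67·151·0.569^1.852 / (92.0^1.852·0.583^4.8704) = 1.811 m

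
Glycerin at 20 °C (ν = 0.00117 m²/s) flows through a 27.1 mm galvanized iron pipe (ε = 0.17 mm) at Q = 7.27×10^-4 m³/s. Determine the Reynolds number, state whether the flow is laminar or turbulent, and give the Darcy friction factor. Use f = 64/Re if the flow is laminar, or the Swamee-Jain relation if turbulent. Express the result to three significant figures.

V = 4Q/(πD²) = 1.260 m/s
Re = VD/ν = 1.260·0.0271/0.00117 = 29.2
Re < 2300 → laminar → f = 64/Re = 2.192

Re ≈ 29.2; laminar; f = 64/Re ≈ 2.19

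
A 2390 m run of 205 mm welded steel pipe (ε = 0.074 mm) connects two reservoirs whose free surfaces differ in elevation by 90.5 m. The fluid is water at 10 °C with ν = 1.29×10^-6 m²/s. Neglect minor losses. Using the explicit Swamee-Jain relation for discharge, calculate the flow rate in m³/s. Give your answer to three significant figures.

Q ≈ 0.0995 m³/s

Swamee-Jain (Type II): Q = -0.965·√(gD⁵h_f/L)·ln[ε/(3.7D) + √(3.17ν²L/(gD³h_f))]
√(gD⁵h_f/L) = √(9.81·0.205⁵·90.5/2390) = 0.01160
ε/(3.7D) = 9.76×10^-5; √(3.17ν²L/(gD³h_f)) = 4.06×10^-5
Q = -0.965·0.01160·ln(1.382×10^-4) = 0.09946 m³/s
Check: V = 3.01 m/s, Re = 4.79×10^5, f = 0.01688, h_f = 91.1 m ≈ 90.5 m ✓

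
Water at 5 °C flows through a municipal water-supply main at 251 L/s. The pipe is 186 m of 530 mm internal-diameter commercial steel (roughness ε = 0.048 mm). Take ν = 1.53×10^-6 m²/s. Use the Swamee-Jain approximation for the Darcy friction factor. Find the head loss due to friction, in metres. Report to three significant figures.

h_f ≈ 0.342 m

V = 4Q/(πD²) = 4·0.251/(π·0.530²) = 1.138 m/s
Re = VD/ν = 1.138·0.530/1.53×10^-6 = 3.94×10^5 → turbulent
ε/D = 0.048/530 = 9.06×10^-5
Swamee-Jain: f = 0.01479
h_f = f(L/D)V²/(2g) = 0.01479·(186/0.530)·1.138²/(2·9.81) = 0.3424 m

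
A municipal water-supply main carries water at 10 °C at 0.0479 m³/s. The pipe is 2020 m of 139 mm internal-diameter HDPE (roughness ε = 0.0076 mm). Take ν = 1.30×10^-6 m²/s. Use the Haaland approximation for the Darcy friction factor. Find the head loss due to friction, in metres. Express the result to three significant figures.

V = 4Q/(πD²) = 4·0.0479/(π·0.139²) = 3.157 m/s
Re = VD/ν = 3.157·0.139/1.30×10^-6 = 3.38×10^5 → turbulent
ε/D = 0.0076/139 = 5.47×10^-5
Haaland: f = 0.01455
h_f = f(L/D)V²/(2g) = 0.01455·(2020/0.139)·3.157²/(2·9.81) = 107.4 m

h_f ≈ 107 m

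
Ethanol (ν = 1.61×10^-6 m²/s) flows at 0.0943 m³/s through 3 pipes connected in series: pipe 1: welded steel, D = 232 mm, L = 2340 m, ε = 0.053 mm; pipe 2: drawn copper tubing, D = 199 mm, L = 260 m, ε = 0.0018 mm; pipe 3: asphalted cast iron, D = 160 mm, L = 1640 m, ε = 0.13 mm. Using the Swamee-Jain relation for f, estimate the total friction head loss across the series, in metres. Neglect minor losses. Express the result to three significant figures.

Pipe 1: V = 2.231 m/s, Re = 3.21×10^5, ε/D = 2.28×10^-4, f = 0.01642, h_1 = f(L/D)V²/2g = 42.00 m
Pipe 2: V = 3.032 m/s, Re = 3.75×10^5, ε/D = 9.05×10^-6, f = 0.01391, h_2 = f(L/D)V²/2g = 8.518 m
Pipe 3: V = 4.690 m/s, Re = 4.66×10^5, ε/D = 8.13×10^-4, f = 0.01954, h_3 = f(L/D)V²/2g = 224.6 m
Series → Q common, losses add: H = Σh = 275.1 m

H ≈ 275 m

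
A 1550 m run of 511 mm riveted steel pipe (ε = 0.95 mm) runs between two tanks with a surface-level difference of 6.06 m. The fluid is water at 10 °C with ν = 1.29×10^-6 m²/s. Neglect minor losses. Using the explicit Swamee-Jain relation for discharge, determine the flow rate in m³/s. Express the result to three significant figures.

Swamee-Jain (Type II): Q = -0.965·√(gD⁵h_f/L)·ln[ε/(3.7D) + √(3.17ν²L/(gD³h_f))]
√(gD⁵h_f/L) = √(9.81·0.511⁵·6.06/1550) = 0.03656
ε/(3.7D) = 5.02×10^-4; √(3.17ν²L/(gD³h_f)) = 3.21×10^-5
Q = -0.965·0.03656·ln(5.346×10^-4) = 0.2658 m³/s
Check: V = 1.30 m/s, Re = 5.13×10^5, f = 0.02346, h_f = 6.09 m ≈ 6.06 m ✓

Q ≈ 0.266 m³/s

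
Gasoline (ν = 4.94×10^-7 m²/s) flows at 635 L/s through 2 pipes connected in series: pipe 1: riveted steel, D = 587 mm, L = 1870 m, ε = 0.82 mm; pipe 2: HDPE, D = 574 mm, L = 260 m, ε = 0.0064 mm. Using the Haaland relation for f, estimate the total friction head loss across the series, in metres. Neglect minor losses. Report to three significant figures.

Pipe 1: V = 2.346 m/s, Re = 2.79×10^6, ε/D = 0.00140, f = 0.02145, h_1 = f(L/D)V²/2g = 19.18 m
Pipe 2: V = 2.454 m/s, Re = 2.85×10^6, ε/D = 1.11×10^-5, f = 0.01020, h_2 = f(L/D)V²/2g = 1.419 m
Series → Q common, losses add: H = Σh = 20.60 m

H ≈ 20.6 m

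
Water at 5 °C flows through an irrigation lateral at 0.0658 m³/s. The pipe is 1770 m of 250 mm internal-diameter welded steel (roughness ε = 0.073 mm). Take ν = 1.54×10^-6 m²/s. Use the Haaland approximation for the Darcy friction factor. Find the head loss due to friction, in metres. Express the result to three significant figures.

h_f ≈ 11.2 m

V = 4Q/(πD²) = 4·0.0658/(π·0.250²) = 1.340 m/s
Re = VD/ν = 1.340·0.250/1.54×10^-6 = 2.18×10^5 → turbulent
ε/D = 0.073/250 = 2.92×10^-4
Haaland: f = 0.01729
h_f = f(L/D)V²/(2g) = 0.01729·(1770/0.250)·1.340²/(2·9.81) = 11.21 m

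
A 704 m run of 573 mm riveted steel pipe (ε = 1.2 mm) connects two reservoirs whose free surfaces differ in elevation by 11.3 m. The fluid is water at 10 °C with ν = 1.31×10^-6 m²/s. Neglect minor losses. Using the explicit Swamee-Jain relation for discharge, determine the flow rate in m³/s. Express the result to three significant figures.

Q ≈ 0.709 m³/s

Swamee-Jain (Type II): Q = -0.965·√(gD⁵h_f/L)·ln[ε/(3.7D) + √(3.17ν²L/(gD³h_f))]
√(gD⁵h_f/L) = √(9.81·0.573⁵·11.3/704) = 0.09862
ε/(3.7D) = 5.66×10^-4; √(3.17ν²L/(gD³h_f)) = 1.36×10^-5
Q = -0.965·0.09862·ln(5.796×10^-4) = 0.7093 m³/s
Check: V = 2.75 m/s, Re = 1.20×10^6, f = 0.02392, h_f = 11.3 m ≈ 11.3 m ✓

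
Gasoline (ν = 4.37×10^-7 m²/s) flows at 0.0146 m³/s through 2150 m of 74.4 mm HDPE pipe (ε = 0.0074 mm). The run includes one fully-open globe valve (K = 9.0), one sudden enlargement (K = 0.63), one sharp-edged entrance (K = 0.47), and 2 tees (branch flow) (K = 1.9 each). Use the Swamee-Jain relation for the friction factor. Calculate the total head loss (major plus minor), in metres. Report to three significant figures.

V = 4Q/(πD²) = 3.358 m/s; V²/2g = 0.5748 m
Re = 5.72×10^5, ε/D = 9.95×10^-5 → f = 0.01425 (Swamee-Jain)
Major: h_f = f(L/D)·V²/2g = 0.01425·28898·0.5748 = 236.6 m
Minor: ΣK = 13.9; h_m = ΣK·V²/2g = 7.990 m
Total H_L = 236.6 + 7.990 = 244.6 m

H_L ≈ 245 m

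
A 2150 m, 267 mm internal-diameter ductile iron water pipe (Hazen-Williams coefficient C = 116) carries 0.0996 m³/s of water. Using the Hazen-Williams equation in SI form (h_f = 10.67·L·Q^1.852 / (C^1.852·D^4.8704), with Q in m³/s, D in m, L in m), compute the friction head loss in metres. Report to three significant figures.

h_f ≈ 29.9 m

h_f = 10.67·2150·0.0996^1.852 / (116^1.852·0.267^4.8704) = 29.86 m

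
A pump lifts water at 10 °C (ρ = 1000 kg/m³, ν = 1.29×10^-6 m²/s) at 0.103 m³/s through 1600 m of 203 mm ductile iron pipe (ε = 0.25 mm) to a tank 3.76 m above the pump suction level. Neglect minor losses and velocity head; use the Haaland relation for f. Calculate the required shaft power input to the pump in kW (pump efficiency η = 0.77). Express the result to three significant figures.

P_shaft ≈ 118 kW

V = 4Q/(πD²) = 3.182 m/s; Re = 5.01×10^5; ε/D = 0.00123; f = 0.02116
h_f = f(L/D)V²/2g = 86.10 m
Total head H = z + h_f = 3.76 + 86.10 = 89.86 m
P_hyd = ρgQH = 1000·9.81·0.103·89.86 = 90.80 kW
P_shaft = P_hyd/η = 90.80/0.77 = 117.9 kW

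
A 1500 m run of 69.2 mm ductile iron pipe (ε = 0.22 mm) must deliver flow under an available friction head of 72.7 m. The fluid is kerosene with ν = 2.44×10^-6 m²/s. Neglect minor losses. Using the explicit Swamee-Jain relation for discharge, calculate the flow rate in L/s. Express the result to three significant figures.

Q ≈ 5.63 L/s

Swamee-Jain (Type II): Q = -0.965·√(gD⁵h_f/L)·ln[ε/(3.7D) + √(3.17ν²L/(gD³h_f))]
√(gD⁵h_f/L) = √(9.81·0.0692⁵·72.7/1500) = 8.686×10^-4
ε/(3.7D) = 8.59×10^-4; √(3.17ν²L/(gD³h_f)) = 3.46×10^-4
Q = -0.965·8.686×10^-4·ln(0.001205) = 0.005634 m³/s
Check: V = 1.50 m/s, Re = 4.25×10^4, f = 0.02967, h_f = 73.6 m ≈ 72.7 m ✓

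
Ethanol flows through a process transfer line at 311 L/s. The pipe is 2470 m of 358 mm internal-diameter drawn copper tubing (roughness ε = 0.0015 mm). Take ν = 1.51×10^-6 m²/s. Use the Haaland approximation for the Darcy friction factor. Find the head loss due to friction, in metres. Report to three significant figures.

h_f ≈ 41.2 m

V = 4Q/(πD²) = 4·0.311/(π·0.358²) = 3.090 m/s
Re = VD/ν = 3.090·0.358/1.51×10^-6 = 7.33×10^5 → turbulent
ε/D = 0.0015/358 = 4.19×10^-6
Haaland: f = 0.01227
h_f = f(L/D)V²/(2g) = 0.01227·(2470/0.358)·3.090²/(2·9.81) = 41.20 m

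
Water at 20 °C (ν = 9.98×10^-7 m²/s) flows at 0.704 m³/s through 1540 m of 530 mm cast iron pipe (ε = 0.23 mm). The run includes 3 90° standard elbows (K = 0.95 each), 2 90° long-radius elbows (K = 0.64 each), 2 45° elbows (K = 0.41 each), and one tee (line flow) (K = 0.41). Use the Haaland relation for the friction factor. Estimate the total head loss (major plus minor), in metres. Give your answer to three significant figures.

V = 4Q/(πD²) = 3.191 m/s; V²/2g = 0.5190 m
Re = 1.69×10^6, ε/D = 4.34×10^-4 → f = 0.01651 (Haaland)
Major: h_f = f(L/D)·V²/2g = 0.01651·2906·0.5190 = 24.89 m
Minor: ΣK = 5.36; h_m = ΣK·V²/2g = 2.782 m
Total H_L = 24.89 + 2.782 = 27.67 m

H_L ≈ 27.7 m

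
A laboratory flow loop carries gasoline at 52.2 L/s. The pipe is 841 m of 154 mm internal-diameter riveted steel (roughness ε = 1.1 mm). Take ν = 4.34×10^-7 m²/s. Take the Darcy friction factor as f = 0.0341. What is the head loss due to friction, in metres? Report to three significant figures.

h_f ≈ 74.5 m

V = 4Q/(πD²) = 4·0.0522/(π·0.154²) = 2.802 m/s
h_f = f(L/D)V²/(2g) = 0.03410·(841/0.154)·2.802²/(2·9.81) = 74.54 m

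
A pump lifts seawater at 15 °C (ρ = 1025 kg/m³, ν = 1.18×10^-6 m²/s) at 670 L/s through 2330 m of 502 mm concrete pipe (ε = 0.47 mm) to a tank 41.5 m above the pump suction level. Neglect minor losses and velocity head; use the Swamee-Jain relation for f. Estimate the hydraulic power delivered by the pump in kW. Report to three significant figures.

V = 4Q/(πD²) = 3.385 m/s; Re = 1.44×10^6; ε/D = 9.36×10^-4; f = 0.01962
h_f = f(L/D)V²/2g = 53.19 m
Total head H = z + h_f = 41.5 + 53.19 = 94.69 m
P_hyd = ρgQH = 1025·9.81·0.670·94.69 = 637.9 kW

P_hyd ≈ 638 kW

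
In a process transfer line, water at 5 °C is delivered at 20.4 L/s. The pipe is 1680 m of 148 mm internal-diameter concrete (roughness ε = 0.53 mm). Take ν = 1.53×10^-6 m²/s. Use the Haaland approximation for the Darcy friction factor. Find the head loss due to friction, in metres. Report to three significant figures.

h_f ≈ 23.2 m

V = 4Q/(πD²) = 4·0.0204/(π·0.148²) = 1.186 m/s
Re = VD/ν = 1.186·0.148/1.53×10^-6 = 1.15×10^5 → turbulent
ε/D = 0.53/148 = 0.00358
Haaland: f = 0.02849
h_f = f(L/D)V²/(2g) = 0.02849·(1680/0.148)·1.186²/(2·9.81) = 23.18 m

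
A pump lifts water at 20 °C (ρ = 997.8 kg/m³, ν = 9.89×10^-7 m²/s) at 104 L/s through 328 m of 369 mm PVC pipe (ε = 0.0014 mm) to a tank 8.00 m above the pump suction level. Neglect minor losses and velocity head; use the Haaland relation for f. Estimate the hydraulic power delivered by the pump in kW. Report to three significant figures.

P_hyd ≈ 8.75 kW

V = 4Q/(πD²) = 0.9725 m/s; Re = 3.63×10^5; ε/D = 3.79×10^-6; f = 0.01388
h_f = f(L/D)V²/2g = 0.5947 m
Total head H = z + h_f = 8.00 + 0.5947 = 8.595 m
P_hyd = ρgQH = 997.8·9.81·0.104·8.595 = 8.749 kW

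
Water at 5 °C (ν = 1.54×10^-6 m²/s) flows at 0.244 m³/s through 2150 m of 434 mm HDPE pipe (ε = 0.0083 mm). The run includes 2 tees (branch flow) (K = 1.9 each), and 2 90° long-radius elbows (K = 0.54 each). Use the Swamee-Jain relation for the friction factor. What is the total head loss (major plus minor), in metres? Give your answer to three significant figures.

H_L ≈ 9.99 m

V = 4Q/(πD²) = 1.649 m/s; V²/2g = 0.1387 m
Re = 4.65×10^5, ε/D = 1.91×10^-5 → f = 0.01355 (Swamee-Jain)
Major: h_f = f(L/D)·V²/2g = 0.01355·4954·0.1387 = 9.309 m
Minor: ΣK = 4.88; h_m = ΣK·V²/2g = 0.6766 m
Total H_L = 9.309 + 0.6766 = 9.986 m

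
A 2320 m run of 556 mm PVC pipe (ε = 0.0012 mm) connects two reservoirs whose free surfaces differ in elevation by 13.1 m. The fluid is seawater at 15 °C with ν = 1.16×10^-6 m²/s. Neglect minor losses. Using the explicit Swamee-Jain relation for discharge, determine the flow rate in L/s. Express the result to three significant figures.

Q ≈ 562 L/s

Swamee-Jain (Type II): Q = -0.965·√(gD⁵h_f/L)·ln[ε/(3.7D) + √(3.17ν²L/(gD³h_f))]
√(gD⁵h_f/L) = √(9.81·0.556⁵·13.1/2320) = 0.05425
ε/(3.7D) = 5.83×10^-7; √(3.17ν²L/(gD³h_f)) = 2.12×10^-5
Q = -0.965·0.05425·ln(2.175×10^-5) = 0.5621 m³/s
Check: V = 2.31 m/s, Re = 1.11×10^6, f = 0.01146, h_f = 13.1 m ≈ 13.1 m ✓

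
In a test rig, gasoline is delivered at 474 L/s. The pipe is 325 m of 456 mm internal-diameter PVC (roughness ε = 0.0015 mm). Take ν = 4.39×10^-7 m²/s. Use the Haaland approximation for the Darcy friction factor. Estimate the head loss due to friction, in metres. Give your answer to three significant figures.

h_f ≈ 3.01 m

V = 4Q/(πD²) = 4·0.474/(π·0.456²) = 2.902 m/s
Re = VD/ν = 2.902·0.456/4.39×10^-7 = 3.01×10^6 → turbulent
ε/D = 0.0015/456 = 3.29×10^-6
Haaland: f = 0.009823
h_f = f(L/D)V²/(2g) = 0.009823·(325/0.456)·2.902²/(2·9.81) = 3.006 m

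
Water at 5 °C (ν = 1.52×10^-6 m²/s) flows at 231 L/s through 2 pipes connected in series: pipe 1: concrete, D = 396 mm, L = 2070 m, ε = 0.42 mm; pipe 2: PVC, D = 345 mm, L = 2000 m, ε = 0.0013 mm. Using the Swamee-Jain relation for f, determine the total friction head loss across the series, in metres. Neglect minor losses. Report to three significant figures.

H ≈ 42.6 m

Pipe 1: V = 1.876 m/s, Re = 4.89×10^5, ε/D = 0.00106, f = 0.02063, h_1 = f(L/D)V²/2g = 19.33 m
Pipe 2: V = 2.471 m/s, Re = 5.61×10^5, ε/D = 3.77×10^-6, f = 0.01289, h_2 = f(L/D)V²/2g = 23.26 m
Series → Q common, losses add: H = Σh = 42.59 m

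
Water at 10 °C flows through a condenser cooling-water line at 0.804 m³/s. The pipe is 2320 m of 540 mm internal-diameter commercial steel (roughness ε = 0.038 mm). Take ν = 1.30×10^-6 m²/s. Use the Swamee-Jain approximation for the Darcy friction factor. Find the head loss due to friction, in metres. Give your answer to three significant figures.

h_f ≈ 34.0 m

V = 4Q/(πD²) = 4·0.804/(π·0.540²) = 3.511 m/s
Re = VD/ν = 3.511·0.540/1.30×10^-6 = 1.46×10^6 → turbulent
ε/D = 0.038/540 = 7.04×10^-5
Swamee-Jain: f = 0.01261
h_f = f(L/D)V²/(2g) = 0.01261·(2320/0.540)·3.511²/(2·9.81) = 34.03 m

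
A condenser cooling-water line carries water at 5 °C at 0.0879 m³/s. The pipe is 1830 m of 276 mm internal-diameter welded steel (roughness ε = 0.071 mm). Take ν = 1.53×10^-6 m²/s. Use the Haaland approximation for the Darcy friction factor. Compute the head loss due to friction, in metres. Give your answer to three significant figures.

V = 4Q/(πD²) = 4·0.0879/(π·0.276²) = 1.469 m/s
Re = VD/ν = 1.469·0.276/1.53×10^-6 = 2.65×10^5 → turbulent
ε/D = 0.071/276 = 2.57×10^-4
Haaland: f = 0.01670
h_f = f(L/D)V²/(2g) = 0.01670·(1830/0.276)·1.469²/(2·9.81) = 12.18 m

h_f ≈ 12.2 m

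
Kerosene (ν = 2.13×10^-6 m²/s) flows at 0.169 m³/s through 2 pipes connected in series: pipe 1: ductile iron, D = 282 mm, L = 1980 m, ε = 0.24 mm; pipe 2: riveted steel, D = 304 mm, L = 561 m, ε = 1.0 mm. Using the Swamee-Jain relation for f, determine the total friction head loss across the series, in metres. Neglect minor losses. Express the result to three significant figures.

Pipe 1: V = 2.706 m/s, Re = 3.58×10^5, ε/D = 8.51×10^-4, f = 0.01994, h_1 = f(L/D)V²/2g = 52.23 m
Pipe 2: V = 2.328 m/s, Re = 3.32×10^5, ε/D = 0.00329, f = 0.02738, h_2 = f(L/D)V²/2g = 13.96 m
Series → Q common, losses add: H = Σh = 66.19 m

H ≈ 66.2 m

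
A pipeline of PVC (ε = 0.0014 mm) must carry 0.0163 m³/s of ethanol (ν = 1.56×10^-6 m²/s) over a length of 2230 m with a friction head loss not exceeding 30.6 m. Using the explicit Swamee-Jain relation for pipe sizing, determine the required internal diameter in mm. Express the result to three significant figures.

Swamee-Jain (Type III): D = 0.66·[ε^1.25·(LQ²/(gh_f))^4.75 + ν·Q^9.4·(L/(gh_f))^5.2]^0.04
LQ²/(gh_f) = 0.001974; L/(gh_f) = 7.429
Term 1 = ε^1.25·(…)^4.75 = 6.84×10^-21; Term 2 = ν·Q^9.4·(…)^5.2 = 8.25×10^-19
D = 0.66·(6.84×10^-21 + 8.25×10^-19)^0.04 = 0.1248 m = 125 mm
Check: V = 1.33 m/s, Re = 1.07×10^5, f = 0.01770, h_f = 28.6 m ≈ 30.6 m ✓

D ≈ 125 mm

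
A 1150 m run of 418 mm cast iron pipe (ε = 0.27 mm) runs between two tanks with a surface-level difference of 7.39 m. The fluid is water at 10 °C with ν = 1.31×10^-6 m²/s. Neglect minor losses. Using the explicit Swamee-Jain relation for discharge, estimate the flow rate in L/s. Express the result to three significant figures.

Q ≈ 232 L/s

Swamee-Jain (Type II): Q = -0.965·√(gD⁵h_f/L)·ln[ε/(3.7D) + √(3.17ν²L/(gD³h_f))]
√(gD⁵h_f/L) = √(9.81·0.418⁵·7.39/1150) = 0.02836
ε/(3.7D) = 1.75×10^-4; √(3.17ν²L/(gD³h_f)) = 3.44×10^-5
Q = -0.965·0.02836·ln(2.090×10^-4) = 0.2319 m³/s
Check: V = 1.69 m/s, Re = 5.39×10^5, f = 0.01857, h_f = 7.44 m ≈ 7.39 m ✓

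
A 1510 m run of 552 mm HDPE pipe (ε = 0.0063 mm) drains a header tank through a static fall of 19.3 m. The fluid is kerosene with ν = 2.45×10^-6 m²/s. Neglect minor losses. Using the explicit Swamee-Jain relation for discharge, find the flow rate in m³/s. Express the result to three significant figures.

Q ≈ 0.798 m³/s

Swamee-Jain (Type II): Q = -0.965·√(gD⁵h_f/L)·ln[ε/(3.7D) + √(3.17ν²L/(gD³h_f))]
√(gD⁵h_f/L) = √(9.81·0.552⁵·19.3/1510) = 0.08016
ε/(3.7D) = 3.08×10^-6; √(3.17ν²L/(gD³h_f)) = 3.00×10^-5
Q = -0.965·0.08016·ln(3.312×10^-5) = 0.7980 m³/s
Check: V = 3.33 m/s, Re = 7.51×10^5, f = 0.01242, h_f = 19.3 m ≈ 19.3 m ✓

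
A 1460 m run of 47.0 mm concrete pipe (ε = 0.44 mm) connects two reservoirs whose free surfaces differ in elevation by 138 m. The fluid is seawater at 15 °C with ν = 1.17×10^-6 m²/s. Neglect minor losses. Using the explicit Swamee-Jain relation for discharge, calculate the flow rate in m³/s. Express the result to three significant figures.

Q ≈ 0.00263 m³/s

Swamee-Jain (Type II): Q = -0.965·√(gD⁵h_f/L)·ln[ε/(3.7D) + √(3.17ν²L/(gD³h_f))]
√(gD⁵h_f/L) = √(9.81·0.0470⁵·138/1460) = 4.612×10^-4
ε/(3.7D) = 0.00253; √(3.17ν²L/(gD³h_f)) = 2.12×10^-4
Q = -0.965·4.612×10^-4·ln(0.002743) = 0.002625 m³/s
Check: V = 1.51 m/s, Re = 6.08×10^4, f = 0.03843, h_f = 139 m ≈ 138 m ✓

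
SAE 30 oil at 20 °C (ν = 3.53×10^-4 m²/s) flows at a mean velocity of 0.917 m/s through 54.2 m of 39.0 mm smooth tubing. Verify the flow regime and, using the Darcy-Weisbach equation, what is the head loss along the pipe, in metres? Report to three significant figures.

h_f ≈ 37.6 m

Re = VD/ν = 0.917·0.03900/3.53×10^-4 = 101 → laminar (Re < 2300)
f = 64/Re = 0.6317
h_f = f(L/D)V²/(2g) = 0.6317·(54.2/0.03900)·0.917²/(2·9.81) = 37.63 m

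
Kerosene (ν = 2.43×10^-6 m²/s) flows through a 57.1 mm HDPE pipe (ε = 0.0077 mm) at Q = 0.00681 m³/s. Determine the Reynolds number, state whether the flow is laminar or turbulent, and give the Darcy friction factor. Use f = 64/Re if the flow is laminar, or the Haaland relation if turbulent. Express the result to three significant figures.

Re ≈ 6.25×10^4; turbulent; f ≈ 0.0202

V = 4Q/(πD²) = 2.659 m/s
Re = VD/ν = 2.659·0.0571/2.43×10^-6 = 6.25×10^4
Re > 4000 → turbulent; ε/D = 1.35×10^-4
Haaland: f = 0.02016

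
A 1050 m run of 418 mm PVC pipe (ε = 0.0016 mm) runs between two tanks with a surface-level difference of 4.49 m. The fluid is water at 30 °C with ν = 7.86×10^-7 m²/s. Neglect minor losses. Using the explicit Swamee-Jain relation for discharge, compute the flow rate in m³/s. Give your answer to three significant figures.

Q ≈ 0.235 m³/s

Swamee-Jain (Type II): Q = -0.965·√(gD⁵h_f/L)·ln[ε/(3.7D) + √(3.17ν²L/(gD³h_f))]
√(gD⁵h_f/L) = √(9.81·0.418⁵·4.49/1050) = 0.02314
ε/(3.7D) = 1.03×10^-6; √(3.17ν²L/(gD³h_f)) = 2.53×10^-5
Q = -0.965·0.02314·ln(2.632×10^-5) = 0.2354 m³/s
Check: V = 1.72 m/s, Re = 9.12×10^5, f = 0.01188, h_f = 4.48 m ≈ 4.49 m ✓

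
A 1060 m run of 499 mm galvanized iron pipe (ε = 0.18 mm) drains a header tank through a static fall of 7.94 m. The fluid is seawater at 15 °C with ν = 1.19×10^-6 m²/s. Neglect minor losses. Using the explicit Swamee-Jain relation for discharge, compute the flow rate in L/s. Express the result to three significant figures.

Q ≈ 416 L/s

Swamee-Jain (Type II): Q = -0.965·√(gD⁵h_f/L)·ln[ε/(3.7D) + √(3.17ν²L/(gD³h_f))]
√(gD⁵h_f/L) = √(9.81·0.499⁵·7.94/1060) = 0.04768
ε/(3.7D) = 9.75×10^-5; √(3.17ν²L/(gD³h_f)) = 2.22×10^-5
Q = -0.965·0.04768·ln(1.197×10^-4) = 0.4155 m³/s
Check: V = 2.12 m/s, Re = 8.91×10^5, f = 0.01635, h_f = 7.99 m ≈ 7.94 m ✓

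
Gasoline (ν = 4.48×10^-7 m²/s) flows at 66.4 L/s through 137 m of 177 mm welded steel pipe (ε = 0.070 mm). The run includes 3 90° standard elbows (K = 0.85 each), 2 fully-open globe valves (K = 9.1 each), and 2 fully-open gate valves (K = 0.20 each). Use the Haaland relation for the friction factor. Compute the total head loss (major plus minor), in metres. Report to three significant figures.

V = 4Q/(πD²) = 2.699 m/s; V²/2g = 0.3712 m
Re = 1.07×10^6, ε/D = 3.95×10^-4 → f = 0.01638 (Haaland)
Major: h_f = f(L/D)·V²/2g = 0.01638·774.0·0.3712 = 4.705 m
Minor: ΣK = 21.1; h_m = ΣK·V²/2g = 7.850 m
Total H_L = 4.705 + 7.850 = 12.55 m

H_L ≈ 12.6 m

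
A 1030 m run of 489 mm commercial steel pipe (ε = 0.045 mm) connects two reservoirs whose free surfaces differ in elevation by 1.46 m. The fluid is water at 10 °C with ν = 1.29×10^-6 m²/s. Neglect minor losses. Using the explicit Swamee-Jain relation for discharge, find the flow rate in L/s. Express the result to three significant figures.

Q ≈ 179 L/s

Swamee-Jain (Type II): Q = -0.965·√(gD⁵h_f/L)·ln[ε/(3.7D) + √(3.17ν²L/(gD³h_f))]
√(gD⁵h_f/L) = √(9.81·0.489⁵·1.46/1030) = 0.01972
ε/(3.7D) = 2.49×10^-5; √(3.17ν²L/(gD³h_f)) = 5.70×10^-5
Q = -0.965·0.01972·ln(8.183×10^-5) = 0.1791 m³/s
Check: V = 0.953 m/s, Re = 3.61×10^5, f = 0.01497, h_f = 1.46 m ≈ 1.46 m ✓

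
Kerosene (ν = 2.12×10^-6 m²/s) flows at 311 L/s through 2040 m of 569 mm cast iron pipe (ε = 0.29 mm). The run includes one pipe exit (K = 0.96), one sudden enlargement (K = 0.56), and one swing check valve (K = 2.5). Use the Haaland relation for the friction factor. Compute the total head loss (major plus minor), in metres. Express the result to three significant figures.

V = 4Q/(πD²) = 1.223 m/s; V²/2g = 0.07624 m
Re = 3.28×10^5, ε/D = 5.10×10^-4 → f = 0.01803 (Haaland)
Major: h_f = f(L/D)·V²/2g = 0.01803·3585·0.07624 = 4.928 m
Minor: ΣK = 4.02; h_m = ΣK·V²/2g = 0.3065 m
Total H_L = 4.928 + 0.3065 = 5.234 m

H_L ≈ 5.23 m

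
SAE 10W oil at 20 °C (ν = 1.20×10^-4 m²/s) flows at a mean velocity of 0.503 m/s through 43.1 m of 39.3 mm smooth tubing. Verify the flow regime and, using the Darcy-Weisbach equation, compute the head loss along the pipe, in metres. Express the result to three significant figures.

h_f ≈ 5.49 m

Re = VD/ν = 0.503·0.03930/1.20×10^-4 = 165 → laminar (Re < 2300)
f = 64/Re = 0.3885
h_f = f(L/D)V²/(2g) = 0.3885·(43.1/0.03930)·0.503²/(2·9.81) = 5.494 m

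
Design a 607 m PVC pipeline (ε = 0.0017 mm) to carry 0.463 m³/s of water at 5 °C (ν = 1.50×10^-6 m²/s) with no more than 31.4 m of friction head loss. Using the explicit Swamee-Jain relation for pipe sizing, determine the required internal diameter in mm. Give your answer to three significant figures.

Swamee-Jain (Type III): D = 0.66·[ε^1.25·(LQ²/(gh_f))^4.75 + ν·Q^9.4·(L/(gh_f))^5.2]^0.04
LQ²/(gh_f) = 0.4224; L/(gh_f) = 1.971
Term 1 = ε^1.25·(…)^4.75 = 1.02×10^-9; Term 2 = ν·Q^9.4·(…)^5.2 = 3.67×10^-8
D = 0.66·(1.02×10^-9 + 3.67×10^-8)^0.04 = 0.3331 m = 333 mm
Check: V = 5.31 m/s, Re = 1.18×10^6, f = 0.01143, h_f = 30.0 m ≈ 31.4 m ✓

D ≈ 333 mm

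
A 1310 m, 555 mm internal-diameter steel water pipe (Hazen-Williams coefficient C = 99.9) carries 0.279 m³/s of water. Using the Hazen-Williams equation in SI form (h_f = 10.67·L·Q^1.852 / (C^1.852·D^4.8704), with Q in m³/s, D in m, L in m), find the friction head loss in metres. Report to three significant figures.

h_f = 10.67·1310·0.279^1.852 / (99.9^1.852·0.555^4.8704) = 4.580 m

h_f ≈ 4.58 m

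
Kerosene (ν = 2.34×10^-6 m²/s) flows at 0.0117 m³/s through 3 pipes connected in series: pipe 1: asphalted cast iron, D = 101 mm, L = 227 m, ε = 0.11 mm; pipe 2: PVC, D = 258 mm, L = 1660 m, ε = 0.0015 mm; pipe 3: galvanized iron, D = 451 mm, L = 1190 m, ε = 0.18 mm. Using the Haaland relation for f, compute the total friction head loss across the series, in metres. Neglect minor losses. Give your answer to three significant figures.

H ≈ 6.12 m

Pipe 1: V = 1.460 m/s, Re = 6.30×10^4, ε/D = 0.00109, f = 0.02331, h_1 = f(L/D)V²/2g = 5.695 m
Pipe 2: V = 0.2238 m/s, Re = 2.47×10^4, ε/D = 5.81×10^-6, f = 0.02445, h_2 = f(L/D)V²/2g = 0.4016 m
Pipe 3: V = 0.07324 m/s, Re = 1.41×10^4, ε/D = 3.99×10^-4, f = 0.02874, h_3 = f(L/D)V²/2g = 0.02073 m
Series → Q common, losses add: H = Σh = 6.117 m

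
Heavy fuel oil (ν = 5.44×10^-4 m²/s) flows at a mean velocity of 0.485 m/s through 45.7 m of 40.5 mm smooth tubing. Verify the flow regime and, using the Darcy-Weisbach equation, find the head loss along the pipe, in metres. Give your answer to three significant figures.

h_f ≈ 24.0 m

Re = VD/ν = 0.485·0.04050/5.44×10^-4 = 36.1 → laminar (Re < 2300)
f = 64/Re = 1.772
h_f = f(L/D)V²/(2g) = 1.772·(45.7/0.04050)·0.485²/(2·9.81) = 23.98 m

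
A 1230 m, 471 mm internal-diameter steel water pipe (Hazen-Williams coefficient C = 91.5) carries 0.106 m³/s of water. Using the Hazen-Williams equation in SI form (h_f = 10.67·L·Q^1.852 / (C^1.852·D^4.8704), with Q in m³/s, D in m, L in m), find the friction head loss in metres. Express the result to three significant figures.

h_f ≈ 1.87 m

h_f = 10.67·1230·0.106^1.852 / (91.5^1.852·0.471^4.8704) = 1.875 m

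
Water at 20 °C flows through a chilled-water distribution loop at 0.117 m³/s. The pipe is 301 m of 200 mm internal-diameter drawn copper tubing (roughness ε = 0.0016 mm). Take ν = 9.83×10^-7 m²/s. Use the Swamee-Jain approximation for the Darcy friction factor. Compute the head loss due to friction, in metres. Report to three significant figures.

V = 4Q/(πD²) = 4·0.117/(π·0.200²) = 3.724 m/s
Re = VD/ν = 3.724·0.200/9.83×10^-7 = 7.58×10^5 → turbulent
ε/D = 0.0016/200 = 8.00×10^-6
Swamee-Jain: f = 0.01234
h_f = f(L/D)V²/(2g) = 0.01234·(301/0.200)·3.724²/(2·9.81) = 13.12 m

h_f ≈ 13.1 m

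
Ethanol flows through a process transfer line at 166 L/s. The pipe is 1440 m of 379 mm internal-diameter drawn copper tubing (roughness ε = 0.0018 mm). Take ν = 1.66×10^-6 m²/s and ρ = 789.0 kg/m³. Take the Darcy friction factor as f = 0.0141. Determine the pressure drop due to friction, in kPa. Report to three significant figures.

V = 4Q/(πD²) = 4·0.166/(π·0.379²) = 1.471 m/s
h_f = f(L/D)V²/(2g) = 0.01410·(1440/0.379)·1.471²/(2·9.81) = 5.912 m
Δp = ρg·h_f = 789.0·9.81·5.912 = 45.76 kPa

Δp ≈ 45.8 kPa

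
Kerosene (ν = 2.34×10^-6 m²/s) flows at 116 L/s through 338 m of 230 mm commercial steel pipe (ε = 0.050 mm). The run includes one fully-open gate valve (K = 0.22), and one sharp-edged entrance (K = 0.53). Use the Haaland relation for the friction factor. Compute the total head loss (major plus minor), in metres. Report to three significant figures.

H_L ≈ 9.85 m

V = 4Q/(πD²) = 2.792 m/s; V²/2g = 0.3973 m
Re = 2.74×10^5, ε/D = 2.17×10^-4 → f = 0.01635 (Haaland)
Major: h_f = f(L/D)·V²/2g = 0.01635·1470·0.3973 = 9.549 m
Minor: ΣK = 0.750; h_m = ΣK·V²/2g = 0.2980 m
Total H_L = 9.549 + 0.2980 = 9.847 m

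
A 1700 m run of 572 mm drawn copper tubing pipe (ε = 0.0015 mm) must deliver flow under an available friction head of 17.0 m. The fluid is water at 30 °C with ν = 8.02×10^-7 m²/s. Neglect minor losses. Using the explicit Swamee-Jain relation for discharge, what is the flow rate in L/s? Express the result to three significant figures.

Q ≈ 852 L/s

Swamee-Jain (Type II): Q = -0.965·√(gD⁵h_f/L)·ln[ε/(3.7D) + √(3.17ν²L/(gD³h_f))]
√(gD⁵h_f/L) = √(9.81·0.572⁵·17.0/1700) = 0.07750
ε/(3.7D) = 7.09×10^-7; √(3.17ν²L/(gD³h_f)) = 1.05×10^-5
Q = -0.965·0.07750·ln(1.125×10^-5) = 0.8523 m³/s
Check: V = 3.32 m/s, Re = 2.37×10^6, f = 0.01021, h_f = 17.0 m ≈ 17.0 m ✓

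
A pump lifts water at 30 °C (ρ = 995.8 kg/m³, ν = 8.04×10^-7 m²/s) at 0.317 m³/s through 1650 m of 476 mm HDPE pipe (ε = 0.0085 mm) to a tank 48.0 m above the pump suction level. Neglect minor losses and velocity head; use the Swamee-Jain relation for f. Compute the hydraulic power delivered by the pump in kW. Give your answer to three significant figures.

V = 4Q/(πD²) = 1.781 m/s; Re = 1.05×10^6; ε/D = 1.79×10^-5; f = 0.01194
h_f = f(L/D)V²/2g = 6.697 m
Total head H = z + h_f = 48.0 + 6.697 = 54.70 m
P_hyd = ρgQH = 995.8·9.81·0.317·54.70 = 169.4 kW

P_hyd ≈ 169 kW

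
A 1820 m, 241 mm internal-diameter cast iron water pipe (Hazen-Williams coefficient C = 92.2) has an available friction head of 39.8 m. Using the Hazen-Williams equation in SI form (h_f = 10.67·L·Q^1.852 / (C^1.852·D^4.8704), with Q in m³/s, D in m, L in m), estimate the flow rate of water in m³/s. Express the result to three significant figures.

Rearranging: Q = [h_f·C^1.852·D^4.8704 / (10.67·L)]^(1/1.852)
Q = [39.8·92.2^1.852·0.241^4.8704 / (10.67·1820)]^0.540 = 0.07726 m³/s

Q ≈ 0.0773 m³/s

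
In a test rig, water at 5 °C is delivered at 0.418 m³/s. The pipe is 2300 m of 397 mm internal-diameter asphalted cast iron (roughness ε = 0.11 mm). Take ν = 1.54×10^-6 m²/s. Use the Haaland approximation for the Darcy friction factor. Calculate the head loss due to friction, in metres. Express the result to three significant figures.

V = 4Q/(πD²) = 4·0.418/(π·0.397²) = 3.377 m/s
Re = VD/ν = 3.377·0.397/1.54×10^-6 = 8.71×10^5 → turbulent
ε/D = 0.11/397 = 2.77×10^-4
Haaland: f = 0.01548
h_f = f(L/D)V²/(2g) = 0.01548·(2300/0.397)·3.377²/(2·9.81) = 52.12 m

h_f ≈ 52.1 m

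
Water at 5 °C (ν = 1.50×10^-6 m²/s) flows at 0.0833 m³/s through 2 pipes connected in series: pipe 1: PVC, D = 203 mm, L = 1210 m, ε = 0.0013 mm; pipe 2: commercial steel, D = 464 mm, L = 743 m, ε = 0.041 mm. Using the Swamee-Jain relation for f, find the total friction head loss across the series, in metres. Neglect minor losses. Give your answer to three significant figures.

H ≈ 28.6 m

Pipe 1: V = 2.574 m/s, Re = 3.48×10^5, ε/D = 6.40×10^-6, f = 0.01406, h_1 = f(L/D)V²/2g = 28.30 m
Pipe 2: V = 0.4926 m/s, Re = 1.52×10^5, ε/D = 8.84×10^-5, f = 0.01705, h_2 = f(L/D)V²/2g = 0.3377 m
Series → Q common, losses add: H = Σh = 28.64 m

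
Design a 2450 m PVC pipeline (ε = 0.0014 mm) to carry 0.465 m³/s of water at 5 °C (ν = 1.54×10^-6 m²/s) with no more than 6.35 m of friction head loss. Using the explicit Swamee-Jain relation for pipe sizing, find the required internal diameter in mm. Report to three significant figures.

D ≈ 622 mm

Swamee-Jain (Type III): D = 0.66·[ε^1.25·(LQ²/(gh_f))^4.75 + ν·Q^9.4·(L/(gh_f))^5.2]^0.04
LQ²/(gh_f) = 8.504; L/(gh_f) = 39.33
Term 1 = ε^1.25·(…)^4.75 = 0.00125; Term 2 = ν·Q^9.4·(…)^5.2 = 0.226
D = 0.66·(0.00125 + 0.226)^0.04 = 0.6220 m = 622 mm
Check: V = 1.53 m/s, Re = 6.18×10^5, f = 0.01265, h_f = 5.95 m ≈ 6.35 m ✓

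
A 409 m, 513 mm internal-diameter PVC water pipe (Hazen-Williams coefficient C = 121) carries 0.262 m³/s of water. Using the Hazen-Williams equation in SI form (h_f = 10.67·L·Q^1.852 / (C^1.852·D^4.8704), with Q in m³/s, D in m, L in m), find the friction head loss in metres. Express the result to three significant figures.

h_f ≈ 1.31 m

h_f = 10.67·409·0.262^1.852 / (121^1.852·0.513^4.8704) = 1.310 m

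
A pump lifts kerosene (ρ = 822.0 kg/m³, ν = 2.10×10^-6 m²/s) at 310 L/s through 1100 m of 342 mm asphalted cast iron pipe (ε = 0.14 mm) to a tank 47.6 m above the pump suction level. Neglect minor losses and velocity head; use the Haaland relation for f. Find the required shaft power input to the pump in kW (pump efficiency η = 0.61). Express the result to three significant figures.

P_shaft ≈ 324 kW

V = 4Q/(πD²) = 3.375 m/s; Re = 5.50×10^5; ε/D = 4.09×10^-4; f = 0.01689
h_f = f(L/D)V²/2g = 31.54 m
Total head H = z + h_f = 47.6 + 31.54 = 79.14 m
P_hyd = ρgQH = 822.0·9.81·0.310·79.14 = 197.8 kW
P_shaft = P_hyd/η = 197.8/0.61 = 324.3 kW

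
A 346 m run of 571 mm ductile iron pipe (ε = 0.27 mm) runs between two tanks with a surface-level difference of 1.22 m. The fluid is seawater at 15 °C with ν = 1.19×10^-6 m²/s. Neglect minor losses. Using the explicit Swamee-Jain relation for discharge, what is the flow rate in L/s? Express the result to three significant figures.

Swamee-Jain (Type II): Q = -0.965·√(gD⁵h_f/L)·ln[ε/(3.7D) + √(3.17ν²L/(gD³h_f))]
√(gD⁵h_f/L) = √(9.81·0.571⁵·1.22/346) = 0.04582
ε/(3.7D) = 1.28×10^-4; √(3.17ν²L/(gD³h_f)) = 2.64×10^-5
Q = -0.965·0.04582·ln(1.542×10^-4) = 0.3881 m³/s
Check: V = 1.52 m/s, Re = 7.27×10^5, f = 0.01731, h_f = 1.23 m ≈ 1.22 m ✓

Q ≈ 388 L/s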